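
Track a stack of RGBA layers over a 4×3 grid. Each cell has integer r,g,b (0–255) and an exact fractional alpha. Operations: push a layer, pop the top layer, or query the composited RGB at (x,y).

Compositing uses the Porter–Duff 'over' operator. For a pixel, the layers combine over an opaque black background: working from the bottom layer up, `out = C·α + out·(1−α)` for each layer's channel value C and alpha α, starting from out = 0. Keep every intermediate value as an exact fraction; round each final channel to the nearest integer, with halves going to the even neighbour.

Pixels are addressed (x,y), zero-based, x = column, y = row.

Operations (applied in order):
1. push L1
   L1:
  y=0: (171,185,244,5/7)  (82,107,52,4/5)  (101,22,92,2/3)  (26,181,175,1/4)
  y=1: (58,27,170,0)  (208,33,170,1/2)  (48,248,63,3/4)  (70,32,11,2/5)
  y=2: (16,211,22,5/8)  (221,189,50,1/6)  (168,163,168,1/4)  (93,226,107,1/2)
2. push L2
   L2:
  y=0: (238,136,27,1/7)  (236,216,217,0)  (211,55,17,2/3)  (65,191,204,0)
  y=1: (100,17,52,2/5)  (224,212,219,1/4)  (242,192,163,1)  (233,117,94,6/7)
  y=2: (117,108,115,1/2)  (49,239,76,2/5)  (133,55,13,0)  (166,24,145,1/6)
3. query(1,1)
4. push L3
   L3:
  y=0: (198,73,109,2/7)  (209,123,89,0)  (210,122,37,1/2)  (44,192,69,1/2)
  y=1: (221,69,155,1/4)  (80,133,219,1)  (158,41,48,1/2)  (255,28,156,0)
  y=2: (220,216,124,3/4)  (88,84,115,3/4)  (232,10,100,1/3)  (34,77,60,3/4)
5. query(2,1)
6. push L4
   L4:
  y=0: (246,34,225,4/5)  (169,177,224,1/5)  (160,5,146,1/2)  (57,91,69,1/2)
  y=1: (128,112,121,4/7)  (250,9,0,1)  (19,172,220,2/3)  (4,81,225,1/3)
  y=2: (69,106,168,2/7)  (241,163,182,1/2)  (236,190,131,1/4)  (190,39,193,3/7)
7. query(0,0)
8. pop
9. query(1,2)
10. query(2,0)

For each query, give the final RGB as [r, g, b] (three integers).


at x=1,y=1 over L1,L2:
L1 α=1/2: [104, 33/2, 85]
L2 α=1/4: [134, 523/8, 237/2]
→ [134, 65, 118]

query (2,1) [L1,L2,L3] — begin 0,0,0
after L1 α=3/4: [36, 186, 189/4]
after L2 α=1: [242, 192, 163]
after L3 α=1/2: [200, 233/2, 211/2]
rounded: [200, 116, 106]

at x=0,y=0 over L1,L2,L3,L4:
after L1 α=5/7: [855/7, 925/7, 1220/7]
after L2 α=1/7: [6796/49, 6502/49, 7509/49]
after L3 α=2/7: [53384/343, 39664/343, 48227/343]
after L4 α=4/5: [390896/1715, 86312/1715, 356927/1715]
= [228, 50, 208]

(1,2) stack=L1,L2,L3; from [0,0,0]:
L1 α=1/6: [221/6, 63/2, 25/3]
L2 α=2/5: [417/10, 229/2, 177/5]
L3 α=3/4: [3057/40, 733/8, 951/10]
rounded: [76, 92, 95]

(2,0) stack=L1,L2,L3; from [0,0,0]:
+L1 (α=2/3) → [202/3, 44/3, 184/3]
+L2 (α=2/3) → [1468/9, 374/9, 286/9]
+L3 (α=1/2) → [1679/9, 736/9, 619/18]
rounded: [187, 82, 34]


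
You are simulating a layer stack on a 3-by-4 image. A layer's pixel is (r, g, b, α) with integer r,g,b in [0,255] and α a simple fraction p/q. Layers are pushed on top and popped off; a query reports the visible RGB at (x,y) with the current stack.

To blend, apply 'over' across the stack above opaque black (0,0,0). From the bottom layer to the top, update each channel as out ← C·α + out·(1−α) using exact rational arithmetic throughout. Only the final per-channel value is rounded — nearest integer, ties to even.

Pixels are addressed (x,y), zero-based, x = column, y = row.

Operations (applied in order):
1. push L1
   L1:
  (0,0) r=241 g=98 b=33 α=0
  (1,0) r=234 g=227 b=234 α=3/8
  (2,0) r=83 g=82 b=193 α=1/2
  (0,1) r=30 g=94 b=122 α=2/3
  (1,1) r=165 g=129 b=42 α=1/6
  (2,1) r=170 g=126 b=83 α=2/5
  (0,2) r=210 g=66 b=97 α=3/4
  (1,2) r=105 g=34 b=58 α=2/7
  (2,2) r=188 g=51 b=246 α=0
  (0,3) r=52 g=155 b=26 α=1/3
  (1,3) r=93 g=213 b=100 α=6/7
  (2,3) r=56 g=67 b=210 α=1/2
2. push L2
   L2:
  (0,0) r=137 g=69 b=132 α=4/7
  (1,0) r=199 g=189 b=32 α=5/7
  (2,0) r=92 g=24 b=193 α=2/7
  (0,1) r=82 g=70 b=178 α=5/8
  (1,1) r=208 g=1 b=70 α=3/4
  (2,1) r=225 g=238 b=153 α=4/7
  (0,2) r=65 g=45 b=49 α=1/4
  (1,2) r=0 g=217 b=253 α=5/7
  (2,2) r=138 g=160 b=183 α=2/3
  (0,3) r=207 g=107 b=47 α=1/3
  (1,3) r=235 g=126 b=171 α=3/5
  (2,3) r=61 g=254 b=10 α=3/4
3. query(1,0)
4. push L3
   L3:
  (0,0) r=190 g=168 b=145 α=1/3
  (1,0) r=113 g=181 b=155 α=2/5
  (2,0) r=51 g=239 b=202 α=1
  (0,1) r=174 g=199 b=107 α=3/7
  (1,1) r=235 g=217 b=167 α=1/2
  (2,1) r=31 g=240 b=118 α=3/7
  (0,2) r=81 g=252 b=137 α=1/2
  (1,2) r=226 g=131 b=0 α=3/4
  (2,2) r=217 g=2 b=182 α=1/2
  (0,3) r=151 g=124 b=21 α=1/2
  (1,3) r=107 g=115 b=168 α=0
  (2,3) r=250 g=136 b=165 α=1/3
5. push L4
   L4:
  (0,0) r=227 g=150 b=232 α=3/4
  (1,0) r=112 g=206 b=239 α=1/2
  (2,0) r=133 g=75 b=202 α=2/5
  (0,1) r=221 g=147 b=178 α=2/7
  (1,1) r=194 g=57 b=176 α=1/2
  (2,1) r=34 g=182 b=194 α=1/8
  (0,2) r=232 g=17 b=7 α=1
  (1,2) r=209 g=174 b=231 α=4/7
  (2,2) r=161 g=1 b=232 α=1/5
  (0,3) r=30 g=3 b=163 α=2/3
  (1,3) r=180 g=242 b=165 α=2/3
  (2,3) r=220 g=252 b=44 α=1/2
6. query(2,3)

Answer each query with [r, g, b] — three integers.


at x=1,y=0 over L1,L2:
+L1 (α=3/8) → [351/4, 681/8, 351/4]
+L2 (α=5/7) → [2341/14, 4461/28, 671/14]
= [167, 159, 48]

(2,3) stack=L1,L2,L3,L4; from [0,0,0]:
after L1 α=1/2: [28, 67/2, 105]
after L2 α=3/4: [211/4, 1591/8, 135/4]
after L3 α=1/3: [237/2, 2135/12, 155/2]
after L4 α=1/2: [677/4, 5159/24, 243/4]
→ [169, 215, 61]


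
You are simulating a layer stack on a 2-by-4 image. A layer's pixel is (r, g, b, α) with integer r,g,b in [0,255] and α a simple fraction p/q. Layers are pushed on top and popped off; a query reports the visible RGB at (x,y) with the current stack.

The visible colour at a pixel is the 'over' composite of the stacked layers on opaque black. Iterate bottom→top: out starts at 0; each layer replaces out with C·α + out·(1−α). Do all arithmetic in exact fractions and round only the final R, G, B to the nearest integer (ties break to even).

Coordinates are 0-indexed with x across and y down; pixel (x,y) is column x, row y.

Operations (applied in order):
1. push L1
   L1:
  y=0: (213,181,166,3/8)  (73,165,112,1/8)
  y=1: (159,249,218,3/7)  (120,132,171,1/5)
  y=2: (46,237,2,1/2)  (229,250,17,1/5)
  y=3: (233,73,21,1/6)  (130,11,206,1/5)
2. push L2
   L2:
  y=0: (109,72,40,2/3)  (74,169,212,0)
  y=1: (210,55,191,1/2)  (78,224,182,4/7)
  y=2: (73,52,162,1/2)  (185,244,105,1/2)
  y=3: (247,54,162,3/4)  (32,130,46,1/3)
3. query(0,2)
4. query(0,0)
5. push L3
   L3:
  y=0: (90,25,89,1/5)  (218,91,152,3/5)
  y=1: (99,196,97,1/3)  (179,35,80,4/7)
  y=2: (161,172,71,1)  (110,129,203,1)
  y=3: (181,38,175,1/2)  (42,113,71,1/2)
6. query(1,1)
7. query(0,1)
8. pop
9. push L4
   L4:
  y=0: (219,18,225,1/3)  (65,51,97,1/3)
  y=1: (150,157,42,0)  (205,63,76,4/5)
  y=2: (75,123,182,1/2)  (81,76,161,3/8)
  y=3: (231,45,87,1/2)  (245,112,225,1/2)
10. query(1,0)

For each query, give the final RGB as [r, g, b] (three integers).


(0,2) stack=L1,L2; from [0,0,0]:
+L1 (α=1/2) → [23, 237/2, 1]
+L2 (α=1/2) → [48, 341/4, 163/2]
= [48, 85, 82]

at x=0,y=0 over L1,L2:
L1 α=3/8: [639/8, 543/8, 249/4]
L2 α=2/3: [2383/24, 565/8, 569/12]
→ [99, 71, 47]

(1,1) stack=L1,L2,L3; from [0,0,0]:
+L1 (α=1/5) → [24, 132/5, 171/5]
+L2 (α=4/7) → [384/7, 4876/35, 4153/35]
+L3 (α=4/7) → [6164/49, 19528/245, 23659/245]
= [126, 80, 97]

(0,1) stack=L1,L2,L3; from [0,0,0]:
L1 α=3/7: [477/7, 747/7, 654/7]
L2 α=1/2: [1947/14, 566/7, 1991/14]
L3 α=1/3: [880/7, 2504/21, 890/7]
rounded: [126, 119, 127]

query (1,0) [L1,L2,L4] — begin 0,0,0
+L1 (α=1/8) → [73/8, 165/8, 14]
+L2 (α=0) → [73/8, 165/8, 14]
+L4 (α=1/3) → [111/4, 123/4, 125/3]
rounded: [28, 31, 42]


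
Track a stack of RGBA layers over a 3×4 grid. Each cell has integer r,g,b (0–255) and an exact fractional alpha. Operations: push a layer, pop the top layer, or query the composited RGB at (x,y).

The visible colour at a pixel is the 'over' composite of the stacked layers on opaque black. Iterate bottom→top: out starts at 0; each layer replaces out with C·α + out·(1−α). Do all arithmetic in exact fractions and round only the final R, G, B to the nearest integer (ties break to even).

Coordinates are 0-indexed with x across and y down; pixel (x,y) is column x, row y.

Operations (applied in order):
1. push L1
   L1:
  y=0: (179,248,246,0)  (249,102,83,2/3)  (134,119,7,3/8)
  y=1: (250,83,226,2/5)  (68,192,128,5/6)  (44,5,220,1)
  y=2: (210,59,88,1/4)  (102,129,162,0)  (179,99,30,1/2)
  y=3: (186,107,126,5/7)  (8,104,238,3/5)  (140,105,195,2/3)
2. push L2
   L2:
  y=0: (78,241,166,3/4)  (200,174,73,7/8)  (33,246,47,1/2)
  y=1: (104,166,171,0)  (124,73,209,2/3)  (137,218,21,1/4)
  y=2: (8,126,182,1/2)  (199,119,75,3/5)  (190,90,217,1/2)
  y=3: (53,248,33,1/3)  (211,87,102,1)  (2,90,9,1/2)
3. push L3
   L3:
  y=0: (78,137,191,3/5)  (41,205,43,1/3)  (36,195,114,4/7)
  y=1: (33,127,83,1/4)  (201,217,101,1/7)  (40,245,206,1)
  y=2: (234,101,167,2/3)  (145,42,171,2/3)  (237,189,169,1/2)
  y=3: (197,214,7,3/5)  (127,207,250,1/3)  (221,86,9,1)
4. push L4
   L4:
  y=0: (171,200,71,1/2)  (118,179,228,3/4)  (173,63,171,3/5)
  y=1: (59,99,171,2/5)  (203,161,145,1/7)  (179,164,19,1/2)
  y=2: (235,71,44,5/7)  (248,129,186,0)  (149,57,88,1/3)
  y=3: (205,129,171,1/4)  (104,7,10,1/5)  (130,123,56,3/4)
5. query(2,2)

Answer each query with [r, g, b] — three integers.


query (2,2) [L1,L2,L3,L4] — begin 0,0,0
+L1 (α=1/2) → [179/2, 99/2, 15]
+L2 (α=1/2) → [559/4, 279/4, 116]
+L3 (α=1/2) → [1507/8, 1035/8, 285/2]
+L4 (α=1/3) → [701/4, 421/4, 373/3]
rounded: [175, 105, 124]


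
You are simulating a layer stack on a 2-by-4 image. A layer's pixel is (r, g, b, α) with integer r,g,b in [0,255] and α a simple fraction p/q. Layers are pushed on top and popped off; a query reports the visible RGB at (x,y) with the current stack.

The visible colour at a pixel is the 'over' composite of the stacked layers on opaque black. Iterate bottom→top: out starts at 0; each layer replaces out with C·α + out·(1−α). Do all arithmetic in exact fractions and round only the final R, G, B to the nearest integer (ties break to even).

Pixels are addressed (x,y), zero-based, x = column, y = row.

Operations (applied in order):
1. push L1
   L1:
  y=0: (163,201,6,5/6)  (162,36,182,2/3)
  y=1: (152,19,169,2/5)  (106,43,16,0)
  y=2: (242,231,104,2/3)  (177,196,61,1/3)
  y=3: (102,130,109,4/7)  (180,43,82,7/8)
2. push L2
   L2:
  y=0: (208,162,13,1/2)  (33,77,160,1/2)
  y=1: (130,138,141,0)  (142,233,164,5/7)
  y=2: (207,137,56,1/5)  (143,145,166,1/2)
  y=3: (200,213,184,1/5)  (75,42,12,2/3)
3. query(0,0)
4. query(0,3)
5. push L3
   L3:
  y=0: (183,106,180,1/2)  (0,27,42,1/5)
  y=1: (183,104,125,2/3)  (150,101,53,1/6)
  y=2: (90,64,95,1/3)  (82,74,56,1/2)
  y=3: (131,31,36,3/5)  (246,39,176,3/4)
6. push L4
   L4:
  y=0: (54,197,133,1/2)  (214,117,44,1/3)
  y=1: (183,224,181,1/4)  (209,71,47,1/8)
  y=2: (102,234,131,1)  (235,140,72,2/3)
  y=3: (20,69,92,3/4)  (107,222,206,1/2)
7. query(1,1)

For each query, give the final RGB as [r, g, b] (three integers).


at x=0,y=0 over L1,L2:
L1 α=5/6: [815/6, 335/2, 5]
L2 α=1/2: [2063/12, 659/4, 9]
→ [172, 165, 9]

at x=0,y=3 over L1,L2:
L1 α=4/7: [408/7, 520/7, 436/7]
L2 α=1/5: [3032/35, 3571/35, 3032/35]
rounded: [87, 102, 87]

(1,1) stack=L1,L2,L3,L4; from [0,0,0]:
after L1 α=0: [0, 0, 0]
after L2 α=5/7: [710/7, 1165/7, 820/7]
after L3 α=1/6: [2300/21, 3266/21, 4471/42]
after L4 α=1/8: [2927/24, 3479/24, 4753/48]
= [122, 145, 99]


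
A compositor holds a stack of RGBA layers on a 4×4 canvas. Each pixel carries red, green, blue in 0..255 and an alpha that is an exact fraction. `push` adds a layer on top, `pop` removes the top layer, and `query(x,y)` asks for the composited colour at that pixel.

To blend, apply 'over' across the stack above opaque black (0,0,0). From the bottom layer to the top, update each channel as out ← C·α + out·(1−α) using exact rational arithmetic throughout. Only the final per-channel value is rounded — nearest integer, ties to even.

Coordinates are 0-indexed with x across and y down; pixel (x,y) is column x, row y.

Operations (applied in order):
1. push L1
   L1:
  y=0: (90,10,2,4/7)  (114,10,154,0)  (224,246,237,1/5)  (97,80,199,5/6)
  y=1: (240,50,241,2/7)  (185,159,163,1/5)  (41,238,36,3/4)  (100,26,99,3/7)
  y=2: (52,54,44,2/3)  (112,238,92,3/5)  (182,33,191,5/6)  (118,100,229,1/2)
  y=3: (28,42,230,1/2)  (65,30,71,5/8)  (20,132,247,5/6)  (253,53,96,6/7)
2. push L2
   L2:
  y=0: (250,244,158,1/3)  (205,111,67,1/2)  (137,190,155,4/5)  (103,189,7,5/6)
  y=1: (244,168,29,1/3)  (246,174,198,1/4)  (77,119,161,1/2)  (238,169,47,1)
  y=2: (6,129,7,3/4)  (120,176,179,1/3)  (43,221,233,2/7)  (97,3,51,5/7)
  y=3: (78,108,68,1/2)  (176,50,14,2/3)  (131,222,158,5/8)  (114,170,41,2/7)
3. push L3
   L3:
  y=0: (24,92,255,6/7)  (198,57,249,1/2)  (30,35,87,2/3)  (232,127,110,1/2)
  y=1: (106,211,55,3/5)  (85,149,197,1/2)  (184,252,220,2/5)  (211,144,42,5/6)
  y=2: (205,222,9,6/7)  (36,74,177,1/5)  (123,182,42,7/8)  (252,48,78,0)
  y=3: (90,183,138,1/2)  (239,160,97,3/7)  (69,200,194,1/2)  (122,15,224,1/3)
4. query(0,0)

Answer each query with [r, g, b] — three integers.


(0,0) stack=L1,L2,L3; from [0,0,0]:
+L1 (α=4/7) → [360/7, 40/7, 8/7]
+L2 (α=1/3) → [2470/21, 596/7, 374/7]
+L3 (α=6/7) → [5494/147, 4460/49, 11084/49]
→ [37, 91, 226]


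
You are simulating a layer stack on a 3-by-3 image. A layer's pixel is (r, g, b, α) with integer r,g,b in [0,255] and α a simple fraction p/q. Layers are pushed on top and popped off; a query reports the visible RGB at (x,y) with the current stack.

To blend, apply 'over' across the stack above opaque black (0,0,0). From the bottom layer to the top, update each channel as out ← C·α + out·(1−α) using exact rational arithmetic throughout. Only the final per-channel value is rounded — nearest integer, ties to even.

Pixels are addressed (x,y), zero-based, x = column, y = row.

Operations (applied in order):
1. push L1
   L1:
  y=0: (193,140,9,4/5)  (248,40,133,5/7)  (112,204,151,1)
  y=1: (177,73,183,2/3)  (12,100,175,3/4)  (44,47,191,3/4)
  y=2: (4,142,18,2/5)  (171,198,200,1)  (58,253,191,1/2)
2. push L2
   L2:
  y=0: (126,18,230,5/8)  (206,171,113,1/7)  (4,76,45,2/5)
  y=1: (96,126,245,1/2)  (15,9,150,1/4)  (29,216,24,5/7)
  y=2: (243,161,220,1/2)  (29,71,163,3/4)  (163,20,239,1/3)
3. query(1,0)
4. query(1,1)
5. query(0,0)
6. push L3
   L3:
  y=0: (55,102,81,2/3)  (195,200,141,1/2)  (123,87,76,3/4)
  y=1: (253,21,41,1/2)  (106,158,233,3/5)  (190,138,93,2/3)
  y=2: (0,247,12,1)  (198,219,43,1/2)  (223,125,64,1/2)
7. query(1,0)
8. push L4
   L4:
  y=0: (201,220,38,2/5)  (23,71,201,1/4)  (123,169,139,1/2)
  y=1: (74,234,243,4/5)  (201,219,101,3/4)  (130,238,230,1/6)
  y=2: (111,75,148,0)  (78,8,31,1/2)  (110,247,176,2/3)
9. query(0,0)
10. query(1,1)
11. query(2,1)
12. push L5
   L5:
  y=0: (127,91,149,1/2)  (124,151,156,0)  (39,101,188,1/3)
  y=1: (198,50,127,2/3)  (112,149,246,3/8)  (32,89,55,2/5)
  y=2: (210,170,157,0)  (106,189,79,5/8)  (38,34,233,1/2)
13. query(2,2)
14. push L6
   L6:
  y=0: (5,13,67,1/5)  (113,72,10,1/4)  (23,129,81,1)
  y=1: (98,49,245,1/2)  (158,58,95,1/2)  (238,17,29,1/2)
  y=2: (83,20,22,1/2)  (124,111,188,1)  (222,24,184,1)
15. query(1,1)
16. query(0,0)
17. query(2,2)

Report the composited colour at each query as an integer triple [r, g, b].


query (1,0) [L1,L2] — begin 0,0,0
after L1 α=5/7: [1240/7, 200/7, 95]
after L2 α=1/7: [8882/49, 2397/49, 683/7]
rounded: [181, 49, 98]

at x=1,y=1 over L1,L2:
L1 α=3/4: [9, 75, 525/4]
L2 α=1/4: [21/2, 117/2, 2175/16]
rounded: [10, 58, 136]

(0,0) stack=L1,L2; from [0,0,0]:
L1 α=4/5: [772/5, 112, 36/5]
L2 α=5/8: [2733/20, 213/4, 2929/20]
rounded: [137, 53, 146]

(1,0) stack=L1,L2,L3; from [0,0,0]:
after L1 α=5/7: [1240/7, 200/7, 95]
after L2 α=1/7: [8882/49, 2397/49, 683/7]
after L3 α=1/2: [18437/98, 12197/98, 835/7]
= [188, 124, 119]

(0,0) stack=L1,L2,L3,L4; from [0,0,0]:
+L1 (α=4/5) → [772/5, 112, 36/5]
+L2 (α=5/8) → [2733/20, 213/4, 2929/20]
+L3 (α=2/3) → [4933/60, 343/4, 6169/60]
+L4 (α=2/5) → [12973/100, 2789/20, 7689/100]
= [130, 139, 77]

query (1,1) [L1,L2,L3,L4] — begin 0,0,0
+L1 (α=3/4) → [9, 75, 525/4]
+L2 (α=1/4) → [21/2, 117/2, 2175/16]
+L3 (α=3/5) → [339/5, 591/5, 7767/40]
+L4 (α=3/4) → [1677/10, 969/5, 19887/160]
→ [168, 194, 124]

query (2,1) [L1,L2,L3,L4] — begin 0,0,0
+L1 (α=3/4) → [33, 141/4, 573/4]
+L2 (α=5/7) → [211/7, 2301/14, 813/14]
+L3 (α=2/3) → [957/7, 2055/14, 1139/14]
+L4 (α=1/6) → [5695/42, 13607/84, 8915/84]
rounded: [136, 162, 106]

(2,2) stack=L1,L2,L3,L4,L5; from [0,0,0]:
+L1 (α=1/2) → [29, 253/2, 191/2]
+L2 (α=1/3) → [221/3, 91, 430/3]
+L3 (α=1/2) → [445/3, 108, 311/3]
+L4 (α=2/3) → [1105/9, 602/3, 1367/9]
+L5 (α=1/2) → [1447/18, 352/3, 1732/9]
rounded: [80, 117, 192]

at x=1,y=1 over L1,L2,L3,L4,L5,L6:
+L1 (α=3/4) → [9, 75, 525/4]
+L2 (α=1/4) → [21/2, 117/2, 2175/16]
+L3 (α=3/5) → [339/5, 591/5, 7767/40]
+L4 (α=3/4) → [1677/10, 969/5, 19887/160]
+L5 (α=3/8) → [2349/16, 177, 43503/256]
+L6 (α=1/2) → [4877/32, 235/2, 67823/512]
rounded: [152, 118, 132]

(0,0) stack=L1,L2,L3,L4,L5,L6; from [0,0,0]:
L1 α=4/5: [772/5, 112, 36/5]
L2 α=5/8: [2733/20, 213/4, 2929/20]
L3 α=2/3: [4933/60, 343/4, 6169/60]
L4 α=2/5: [12973/100, 2789/20, 7689/100]
L5 α=1/2: [25673/200, 4609/40, 22589/200]
L6 α=1/5: [25923/250, 4739/50, 25939/250]
rounded: [104, 95, 104]

(2,2) stack=L1,L2,L3,L4,L5,L6; from [0,0,0]:
after L1 α=1/2: [29, 253/2, 191/2]
after L2 α=1/3: [221/3, 91, 430/3]
after L3 α=1/2: [445/3, 108, 311/3]
after L4 α=2/3: [1105/9, 602/3, 1367/9]
after L5 α=1/2: [1447/18, 352/3, 1732/9]
after L6 α=1: [222, 24, 184]
= [222, 24, 184]


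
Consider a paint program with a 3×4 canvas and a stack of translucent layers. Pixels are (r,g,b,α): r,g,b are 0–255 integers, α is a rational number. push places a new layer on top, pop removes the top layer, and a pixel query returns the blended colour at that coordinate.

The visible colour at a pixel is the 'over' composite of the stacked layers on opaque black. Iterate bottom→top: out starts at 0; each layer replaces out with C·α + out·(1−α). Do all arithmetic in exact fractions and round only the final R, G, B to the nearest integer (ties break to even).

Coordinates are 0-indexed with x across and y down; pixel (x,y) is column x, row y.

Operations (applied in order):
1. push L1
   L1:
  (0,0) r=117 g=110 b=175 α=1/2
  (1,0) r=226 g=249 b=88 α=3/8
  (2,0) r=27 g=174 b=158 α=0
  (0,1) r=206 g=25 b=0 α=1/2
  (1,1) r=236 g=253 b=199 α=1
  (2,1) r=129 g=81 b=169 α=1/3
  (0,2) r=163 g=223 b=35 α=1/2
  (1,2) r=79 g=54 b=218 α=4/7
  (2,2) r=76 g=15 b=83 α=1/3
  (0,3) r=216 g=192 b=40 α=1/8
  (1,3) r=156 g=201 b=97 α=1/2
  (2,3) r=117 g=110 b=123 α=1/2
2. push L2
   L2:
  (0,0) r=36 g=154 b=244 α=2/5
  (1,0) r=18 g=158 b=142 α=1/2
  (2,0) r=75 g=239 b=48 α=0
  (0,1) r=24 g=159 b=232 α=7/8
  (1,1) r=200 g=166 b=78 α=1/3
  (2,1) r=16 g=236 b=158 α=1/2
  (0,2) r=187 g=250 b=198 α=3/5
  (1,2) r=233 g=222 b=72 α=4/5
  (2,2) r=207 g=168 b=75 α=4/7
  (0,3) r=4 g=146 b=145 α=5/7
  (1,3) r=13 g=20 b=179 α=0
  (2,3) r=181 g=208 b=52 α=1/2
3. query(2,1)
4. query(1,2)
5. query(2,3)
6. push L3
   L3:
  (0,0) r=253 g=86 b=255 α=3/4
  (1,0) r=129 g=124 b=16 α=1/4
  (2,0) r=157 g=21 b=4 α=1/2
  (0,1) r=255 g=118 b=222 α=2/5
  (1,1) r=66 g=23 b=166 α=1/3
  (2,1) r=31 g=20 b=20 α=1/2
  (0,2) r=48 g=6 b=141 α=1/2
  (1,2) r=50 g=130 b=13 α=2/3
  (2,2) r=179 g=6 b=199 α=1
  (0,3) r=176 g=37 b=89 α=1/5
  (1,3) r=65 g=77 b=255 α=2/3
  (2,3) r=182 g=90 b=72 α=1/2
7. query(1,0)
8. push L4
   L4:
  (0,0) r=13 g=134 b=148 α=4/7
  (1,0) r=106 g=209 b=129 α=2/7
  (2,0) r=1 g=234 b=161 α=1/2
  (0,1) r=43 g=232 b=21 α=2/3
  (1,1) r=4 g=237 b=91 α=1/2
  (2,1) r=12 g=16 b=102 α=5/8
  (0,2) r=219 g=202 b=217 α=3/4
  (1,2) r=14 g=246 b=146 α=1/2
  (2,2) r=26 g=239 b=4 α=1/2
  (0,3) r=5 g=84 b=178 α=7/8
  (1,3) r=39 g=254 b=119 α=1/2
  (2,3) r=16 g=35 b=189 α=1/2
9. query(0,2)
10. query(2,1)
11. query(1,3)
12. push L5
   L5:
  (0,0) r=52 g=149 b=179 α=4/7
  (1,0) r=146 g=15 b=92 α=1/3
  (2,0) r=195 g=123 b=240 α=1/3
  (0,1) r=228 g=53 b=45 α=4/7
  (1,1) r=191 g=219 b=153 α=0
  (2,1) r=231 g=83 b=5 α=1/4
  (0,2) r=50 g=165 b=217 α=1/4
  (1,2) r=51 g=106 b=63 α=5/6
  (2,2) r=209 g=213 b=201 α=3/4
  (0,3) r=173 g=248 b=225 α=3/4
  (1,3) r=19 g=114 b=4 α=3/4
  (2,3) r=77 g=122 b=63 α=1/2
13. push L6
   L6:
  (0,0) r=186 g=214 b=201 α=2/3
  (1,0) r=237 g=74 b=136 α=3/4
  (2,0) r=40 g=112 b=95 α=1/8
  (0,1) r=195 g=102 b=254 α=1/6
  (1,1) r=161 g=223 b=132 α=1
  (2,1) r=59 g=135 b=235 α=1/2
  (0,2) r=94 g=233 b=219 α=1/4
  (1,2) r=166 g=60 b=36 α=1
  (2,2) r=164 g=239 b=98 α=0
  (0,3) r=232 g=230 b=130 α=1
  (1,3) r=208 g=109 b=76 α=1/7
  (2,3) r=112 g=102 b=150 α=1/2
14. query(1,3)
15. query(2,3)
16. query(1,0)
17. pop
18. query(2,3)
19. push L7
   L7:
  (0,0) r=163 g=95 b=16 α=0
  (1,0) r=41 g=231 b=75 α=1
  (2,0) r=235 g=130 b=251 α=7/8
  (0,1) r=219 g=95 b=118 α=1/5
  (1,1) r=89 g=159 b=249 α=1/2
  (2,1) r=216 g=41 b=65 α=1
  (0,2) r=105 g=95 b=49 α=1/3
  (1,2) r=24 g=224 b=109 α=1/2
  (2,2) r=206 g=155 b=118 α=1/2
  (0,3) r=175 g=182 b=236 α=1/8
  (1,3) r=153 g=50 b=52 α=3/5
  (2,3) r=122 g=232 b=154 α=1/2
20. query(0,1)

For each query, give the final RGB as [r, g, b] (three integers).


query (2,1) [L1,L2] — begin 0,0,0
after L1 α=1/3: [43, 27, 169/3]
after L2 α=1/2: [59/2, 263/2, 643/6]
→ [30, 132, 107]

(1,2) stack=L1,L2; from [0,0,0]:
L1 α=4/7: [316/7, 216/7, 872/7]
L2 α=4/5: [1368/7, 6432/35, 2888/35]
→ [195, 184, 83]

query (2,3) [L1,L2] — begin 0,0,0
after L1 α=1/2: [117/2, 55, 123/2]
after L2 α=1/2: [479/4, 263/2, 227/4]
rounded: [120, 132, 57]

(1,0) stack=L1,L2,L3; from [0,0,0]:
+L1 (α=3/8) → [339/4, 747/8, 33]
+L2 (α=1/2) → [411/8, 2011/16, 175/2]
+L3 (α=1/4) → [2265/32, 8017/64, 557/8]
rounded: [71, 125, 70]

(0,2) stack=L1,L2,L3,L4; from [0,0,0]:
+L1 (α=1/2) → [163/2, 223/2, 35/2]
+L2 (α=3/5) → [724/5, 973/5, 629/5]
+L3 (α=1/2) → [482/5, 1003/10, 667/5]
+L4 (α=3/4) → [3767/20, 7063/40, 1961/10]
rounded: [188, 177, 196]

at x=2,y=1 over L1,L2,L3,L4:
after L1 α=1/3: [43, 27, 169/3]
after L2 α=1/2: [59/2, 263/2, 643/6]
after L3 α=1/2: [121/4, 303/4, 763/12]
after L4 α=5/8: [603/32, 1229/32, 2803/32]
= [19, 38, 88]

at x=1,y=3 over L1,L2,L3,L4:
after L1 α=1/2: [78, 201/2, 97/2]
after L2 α=0: [78, 201/2, 97/2]
after L3 α=2/3: [208/3, 509/6, 1117/6]
after L4 α=1/2: [325/6, 2033/12, 1831/12]
→ [54, 169, 153]

(1,3) stack=L1,L2,L3,L4,L5,L6; from [0,0,0]:
L1 α=1/2: [78, 201/2, 97/2]
L2 α=0: [78, 201/2, 97/2]
L3 α=2/3: [208/3, 509/6, 1117/6]
L4 α=1/2: [325/6, 2033/12, 1831/12]
L5 α=3/4: [667/24, 6137/48, 1975/48]
L6 α=1/7: [1499/28, 7009/56, 369/8]
rounded: [54, 125, 46]

(2,3) stack=L1,L2,L3,L4,L5,L6; from [0,0,0]:
L1 α=1/2: [117/2, 55, 123/2]
L2 α=1/2: [479/4, 263/2, 227/4]
L3 α=1/2: [1207/8, 443/4, 515/8]
L4 α=1/2: [1335/16, 583/8, 2027/16]
L5 α=1/2: [2567/32, 1559/16, 3035/32]
L6 α=1/2: [6151/64, 3191/32, 7835/64]
→ [96, 100, 122]

query (1,0) [L1,L2,L3,L4,L5,L6] — begin 0,0,0
after L1 α=3/8: [339/4, 747/8, 33]
after L2 α=1/2: [411/8, 2011/16, 175/2]
after L3 α=1/4: [2265/32, 8017/64, 557/8]
after L4 α=2/7: [2587/32, 66837/448, 4849/56]
after L5 α=1/3: [1641/16, 23399/224, 2475/28]
after L6 α=3/4: [13017/64, 73127/896, 13899/112]
rounded: [203, 82, 124]

(2,3) stack=L1,L2,L3,L4,L5; from [0,0,0]:
after L1 α=1/2: [117/2, 55, 123/2]
after L2 α=1/2: [479/4, 263/2, 227/4]
after L3 α=1/2: [1207/8, 443/4, 515/8]
after L4 α=1/2: [1335/16, 583/8, 2027/16]
after L5 α=1/2: [2567/32, 1559/16, 3035/32]
→ [80, 97, 95]

(0,1) stack=L1,L2,L3,L4,L5,L7; from [0,0,0]:
L1 α=1/2: [103, 25/2, 0]
L2 α=7/8: [271/8, 2251/16, 203]
L3 α=2/5: [4893/40, 10529/80, 1053/5]
L4 α=2/3: [8333/120, 15883/80, 421/5]
L5 α=4/7: [44813/280, 64609/560, 309/5]
L7 α=1/5: [60143/350, 77909/700, 1826/25]
= [172, 111, 73]


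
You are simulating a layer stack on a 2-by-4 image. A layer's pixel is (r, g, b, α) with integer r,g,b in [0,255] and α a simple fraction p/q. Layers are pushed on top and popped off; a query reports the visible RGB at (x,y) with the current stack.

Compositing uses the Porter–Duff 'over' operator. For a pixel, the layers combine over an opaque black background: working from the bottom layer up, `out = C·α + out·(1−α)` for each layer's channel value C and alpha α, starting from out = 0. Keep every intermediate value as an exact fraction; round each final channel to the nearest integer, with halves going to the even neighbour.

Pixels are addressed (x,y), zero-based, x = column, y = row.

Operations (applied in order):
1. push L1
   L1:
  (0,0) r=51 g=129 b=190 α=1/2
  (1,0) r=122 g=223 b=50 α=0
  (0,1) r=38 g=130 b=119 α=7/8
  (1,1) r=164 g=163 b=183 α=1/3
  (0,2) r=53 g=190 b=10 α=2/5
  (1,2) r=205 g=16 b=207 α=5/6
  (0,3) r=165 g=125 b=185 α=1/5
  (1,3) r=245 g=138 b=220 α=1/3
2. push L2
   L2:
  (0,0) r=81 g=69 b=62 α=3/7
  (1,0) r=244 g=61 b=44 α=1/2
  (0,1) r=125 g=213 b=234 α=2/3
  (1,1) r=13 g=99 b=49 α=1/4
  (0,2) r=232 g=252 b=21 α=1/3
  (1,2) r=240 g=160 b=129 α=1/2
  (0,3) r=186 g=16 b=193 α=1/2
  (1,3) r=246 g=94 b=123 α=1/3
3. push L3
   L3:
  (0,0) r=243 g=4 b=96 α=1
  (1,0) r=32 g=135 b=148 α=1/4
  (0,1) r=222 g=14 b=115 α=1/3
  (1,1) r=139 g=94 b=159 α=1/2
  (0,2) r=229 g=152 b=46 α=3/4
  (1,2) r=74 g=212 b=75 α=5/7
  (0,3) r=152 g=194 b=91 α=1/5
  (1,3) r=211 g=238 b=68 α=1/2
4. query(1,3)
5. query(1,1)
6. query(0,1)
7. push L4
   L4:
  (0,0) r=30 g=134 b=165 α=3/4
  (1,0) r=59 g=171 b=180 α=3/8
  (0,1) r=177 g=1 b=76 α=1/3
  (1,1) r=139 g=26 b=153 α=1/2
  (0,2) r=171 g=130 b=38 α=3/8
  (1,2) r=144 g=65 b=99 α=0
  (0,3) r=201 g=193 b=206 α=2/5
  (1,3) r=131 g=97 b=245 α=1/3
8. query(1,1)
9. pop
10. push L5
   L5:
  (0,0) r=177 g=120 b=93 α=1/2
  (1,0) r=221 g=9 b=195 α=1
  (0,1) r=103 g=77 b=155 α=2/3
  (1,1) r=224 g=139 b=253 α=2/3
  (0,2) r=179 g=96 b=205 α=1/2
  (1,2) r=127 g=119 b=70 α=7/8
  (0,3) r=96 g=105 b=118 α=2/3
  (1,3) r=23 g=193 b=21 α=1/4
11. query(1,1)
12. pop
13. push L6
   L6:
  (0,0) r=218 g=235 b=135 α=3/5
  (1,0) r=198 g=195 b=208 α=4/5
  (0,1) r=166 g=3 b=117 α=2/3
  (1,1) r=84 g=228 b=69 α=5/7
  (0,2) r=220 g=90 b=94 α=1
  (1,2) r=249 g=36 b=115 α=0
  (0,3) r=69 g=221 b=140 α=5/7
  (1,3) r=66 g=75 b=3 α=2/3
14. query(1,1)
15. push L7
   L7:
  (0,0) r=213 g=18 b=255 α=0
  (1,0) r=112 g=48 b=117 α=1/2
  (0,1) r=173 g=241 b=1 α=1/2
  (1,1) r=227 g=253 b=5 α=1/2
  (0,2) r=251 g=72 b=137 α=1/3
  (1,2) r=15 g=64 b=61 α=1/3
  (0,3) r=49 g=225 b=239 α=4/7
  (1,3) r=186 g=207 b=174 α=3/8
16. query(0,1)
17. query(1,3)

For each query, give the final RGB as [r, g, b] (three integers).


(1,3) stack=L1,L2,L3; from [0,0,0]:
after L1 α=1/3: [245/3, 46, 220/3]
after L2 α=1/3: [1228/9, 62, 809/9]
after L3 α=1/2: [3127/18, 150, 1421/18]
rounded: [174, 150, 79]

query (1,1) [L1,L2,L3] — begin 0,0,0
+L1 (α=1/3) → [164/3, 163/3, 61]
+L2 (α=1/4) → [177/4, 131/2, 58]
+L3 (α=1/2) → [733/8, 319/4, 217/2]
rounded: [92, 80, 108]

(0,1) stack=L1,L2,L3; from [0,0,0]:
+L1 (α=7/8) → [133/4, 455/4, 833/8]
+L2 (α=2/3) → [1133/12, 2159/12, 4577/24]
+L3 (α=1/3) → [2465/18, 2243/18, 5957/36]
rounded: [137, 125, 165]

at x=1,y=1 over L1,L2,L3,L4:
L1 α=1/3: [164/3, 163/3, 61]
L2 α=1/4: [177/4, 131/2, 58]
L3 α=1/2: [733/8, 319/4, 217/2]
L4 α=1/2: [1845/16, 423/8, 523/4]
rounded: [115, 53, 131]

query (1,1) [L1,L2,L3,L5] — begin 0,0,0
after L1 α=1/3: [164/3, 163/3, 61]
after L2 α=1/4: [177/4, 131/2, 58]
after L3 α=1/2: [733/8, 319/4, 217/2]
after L5 α=2/3: [1439/8, 477/4, 1229/6]
rounded: [180, 119, 205]

at x=1,y=1 over L1,L2,L3,L6:
+L1 (α=1/3) → [164/3, 163/3, 61]
+L2 (α=1/4) → [177/4, 131/2, 58]
+L3 (α=1/2) → [733/8, 319/4, 217/2]
+L6 (α=5/7) → [2413/28, 2599/14, 562/7]
→ [86, 186, 80]

at x=0,y=1 over L1,L2,L3,L6,L7:
after L1 α=7/8: [133/4, 455/4, 833/8]
after L2 α=2/3: [1133/12, 2159/12, 4577/24]
after L3 α=1/3: [2465/18, 2243/18, 5957/36]
after L6 α=2/3: [8441/54, 2351/54, 14381/108]
after L7 α=1/2: [17783/108, 15365/108, 14489/216]
= [165, 142, 67]

(1,3) stack=L1,L2,L3,L6,L7; from [0,0,0]:
+L1 (α=1/3) → [245/3, 46, 220/3]
+L2 (α=1/3) → [1228/9, 62, 809/9]
+L3 (α=1/2) → [3127/18, 150, 1421/18]
+L6 (α=2/3) → [5503/54, 100, 1529/54]
+L7 (α=3/8) → [57647/432, 1121/8, 35833/432]
rounded: [133, 140, 83]


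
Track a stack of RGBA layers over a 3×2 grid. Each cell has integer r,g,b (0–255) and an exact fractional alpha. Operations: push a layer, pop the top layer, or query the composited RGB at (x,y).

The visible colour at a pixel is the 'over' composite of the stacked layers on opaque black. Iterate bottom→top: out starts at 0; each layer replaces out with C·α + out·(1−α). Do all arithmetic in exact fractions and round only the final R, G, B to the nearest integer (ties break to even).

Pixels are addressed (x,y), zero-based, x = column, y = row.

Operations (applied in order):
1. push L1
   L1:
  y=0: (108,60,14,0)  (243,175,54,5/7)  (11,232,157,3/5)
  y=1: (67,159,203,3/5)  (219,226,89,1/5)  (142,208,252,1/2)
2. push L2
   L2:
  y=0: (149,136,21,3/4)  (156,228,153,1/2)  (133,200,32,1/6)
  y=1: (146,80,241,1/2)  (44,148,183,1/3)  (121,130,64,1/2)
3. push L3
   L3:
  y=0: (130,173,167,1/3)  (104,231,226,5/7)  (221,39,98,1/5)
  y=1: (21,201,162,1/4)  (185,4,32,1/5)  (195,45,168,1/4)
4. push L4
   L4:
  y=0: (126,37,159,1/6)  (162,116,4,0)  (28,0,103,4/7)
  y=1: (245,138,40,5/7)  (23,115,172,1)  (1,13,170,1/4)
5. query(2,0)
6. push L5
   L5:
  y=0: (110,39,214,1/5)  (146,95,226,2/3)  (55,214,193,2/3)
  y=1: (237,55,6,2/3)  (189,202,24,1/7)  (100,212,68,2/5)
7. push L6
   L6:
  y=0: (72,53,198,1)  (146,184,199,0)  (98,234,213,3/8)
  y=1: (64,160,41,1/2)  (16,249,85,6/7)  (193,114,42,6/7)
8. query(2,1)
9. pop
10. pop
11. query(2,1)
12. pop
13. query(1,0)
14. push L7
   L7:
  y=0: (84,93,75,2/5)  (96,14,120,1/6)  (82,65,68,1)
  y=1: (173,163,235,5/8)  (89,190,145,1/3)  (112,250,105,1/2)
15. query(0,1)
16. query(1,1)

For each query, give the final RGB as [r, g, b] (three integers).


query (2,0) [L1,L2,L3,L4] — begin 0,0,0
+L1 (α=3/5) → [33/5, 696/5, 471/5]
+L2 (α=1/6) → [83/3, 448/3, 503/6]
+L3 (α=1/5) → [199/3, 1909/15, 260/3]
+L4 (α=4/7) → [311/7, 1909/35, 96]
→ [44, 55, 96]

at x=2,y=1 over L1,L2,L3,L4,L5,L6:
+L1 (α=1/2) → [71, 104, 126]
+L2 (α=1/2) → [96, 117, 95]
+L3 (α=1/4) → [483/4, 99, 453/4]
+L4 (α=1/4) → [1453/16, 155/2, 2039/16]
+L5 (α=2/5) → [7559/80, 1313/10, 8293/80]
+L6 (α=6/7) → [100199/560, 8153/70, 28453/560]
→ [179, 116, 51]

(2,1) stack=L1,L2,L3,L4; from [0,0,0]:
+L1 (α=1/2) → [71, 104, 126]
+L2 (α=1/2) → [96, 117, 95]
+L3 (α=1/4) → [483/4, 99, 453/4]
+L4 (α=1/4) → [1453/16, 155/2, 2039/16]
= [91, 78, 127]

(1,0) stack=L1,L2,L3; from [0,0,0]:
+L1 (α=5/7) → [1215/7, 125, 270/7]
+L2 (α=1/2) → [2307/14, 353/2, 1341/14]
+L3 (α=5/7) → [5947/49, 1508/7, 9251/49]
rounded: [121, 215, 189]

(0,1) stack=L1,L2,L3,L7; from [0,0,0]:
+L1 (α=3/5) → [201/5, 477/5, 609/5]
+L2 (α=1/2) → [931/10, 877/10, 907/5]
+L3 (α=1/4) → [3003/40, 4641/40, 3531/20]
+L7 (α=5/8) → [43609/320, 46523/320, 34093/160]
rounded: [136, 145, 213]

query (1,1) [L1,L2,L3,L7] — begin 0,0,0
after L1 α=1/5: [219/5, 226/5, 89/5]
after L2 α=1/3: [658/15, 1192/15, 1093/15]
after L3 α=1/5: [5407/75, 4828/75, 4852/75]
after L7 α=1/3: [17489/225, 23906/225, 20579/225]
→ [78, 106, 91]


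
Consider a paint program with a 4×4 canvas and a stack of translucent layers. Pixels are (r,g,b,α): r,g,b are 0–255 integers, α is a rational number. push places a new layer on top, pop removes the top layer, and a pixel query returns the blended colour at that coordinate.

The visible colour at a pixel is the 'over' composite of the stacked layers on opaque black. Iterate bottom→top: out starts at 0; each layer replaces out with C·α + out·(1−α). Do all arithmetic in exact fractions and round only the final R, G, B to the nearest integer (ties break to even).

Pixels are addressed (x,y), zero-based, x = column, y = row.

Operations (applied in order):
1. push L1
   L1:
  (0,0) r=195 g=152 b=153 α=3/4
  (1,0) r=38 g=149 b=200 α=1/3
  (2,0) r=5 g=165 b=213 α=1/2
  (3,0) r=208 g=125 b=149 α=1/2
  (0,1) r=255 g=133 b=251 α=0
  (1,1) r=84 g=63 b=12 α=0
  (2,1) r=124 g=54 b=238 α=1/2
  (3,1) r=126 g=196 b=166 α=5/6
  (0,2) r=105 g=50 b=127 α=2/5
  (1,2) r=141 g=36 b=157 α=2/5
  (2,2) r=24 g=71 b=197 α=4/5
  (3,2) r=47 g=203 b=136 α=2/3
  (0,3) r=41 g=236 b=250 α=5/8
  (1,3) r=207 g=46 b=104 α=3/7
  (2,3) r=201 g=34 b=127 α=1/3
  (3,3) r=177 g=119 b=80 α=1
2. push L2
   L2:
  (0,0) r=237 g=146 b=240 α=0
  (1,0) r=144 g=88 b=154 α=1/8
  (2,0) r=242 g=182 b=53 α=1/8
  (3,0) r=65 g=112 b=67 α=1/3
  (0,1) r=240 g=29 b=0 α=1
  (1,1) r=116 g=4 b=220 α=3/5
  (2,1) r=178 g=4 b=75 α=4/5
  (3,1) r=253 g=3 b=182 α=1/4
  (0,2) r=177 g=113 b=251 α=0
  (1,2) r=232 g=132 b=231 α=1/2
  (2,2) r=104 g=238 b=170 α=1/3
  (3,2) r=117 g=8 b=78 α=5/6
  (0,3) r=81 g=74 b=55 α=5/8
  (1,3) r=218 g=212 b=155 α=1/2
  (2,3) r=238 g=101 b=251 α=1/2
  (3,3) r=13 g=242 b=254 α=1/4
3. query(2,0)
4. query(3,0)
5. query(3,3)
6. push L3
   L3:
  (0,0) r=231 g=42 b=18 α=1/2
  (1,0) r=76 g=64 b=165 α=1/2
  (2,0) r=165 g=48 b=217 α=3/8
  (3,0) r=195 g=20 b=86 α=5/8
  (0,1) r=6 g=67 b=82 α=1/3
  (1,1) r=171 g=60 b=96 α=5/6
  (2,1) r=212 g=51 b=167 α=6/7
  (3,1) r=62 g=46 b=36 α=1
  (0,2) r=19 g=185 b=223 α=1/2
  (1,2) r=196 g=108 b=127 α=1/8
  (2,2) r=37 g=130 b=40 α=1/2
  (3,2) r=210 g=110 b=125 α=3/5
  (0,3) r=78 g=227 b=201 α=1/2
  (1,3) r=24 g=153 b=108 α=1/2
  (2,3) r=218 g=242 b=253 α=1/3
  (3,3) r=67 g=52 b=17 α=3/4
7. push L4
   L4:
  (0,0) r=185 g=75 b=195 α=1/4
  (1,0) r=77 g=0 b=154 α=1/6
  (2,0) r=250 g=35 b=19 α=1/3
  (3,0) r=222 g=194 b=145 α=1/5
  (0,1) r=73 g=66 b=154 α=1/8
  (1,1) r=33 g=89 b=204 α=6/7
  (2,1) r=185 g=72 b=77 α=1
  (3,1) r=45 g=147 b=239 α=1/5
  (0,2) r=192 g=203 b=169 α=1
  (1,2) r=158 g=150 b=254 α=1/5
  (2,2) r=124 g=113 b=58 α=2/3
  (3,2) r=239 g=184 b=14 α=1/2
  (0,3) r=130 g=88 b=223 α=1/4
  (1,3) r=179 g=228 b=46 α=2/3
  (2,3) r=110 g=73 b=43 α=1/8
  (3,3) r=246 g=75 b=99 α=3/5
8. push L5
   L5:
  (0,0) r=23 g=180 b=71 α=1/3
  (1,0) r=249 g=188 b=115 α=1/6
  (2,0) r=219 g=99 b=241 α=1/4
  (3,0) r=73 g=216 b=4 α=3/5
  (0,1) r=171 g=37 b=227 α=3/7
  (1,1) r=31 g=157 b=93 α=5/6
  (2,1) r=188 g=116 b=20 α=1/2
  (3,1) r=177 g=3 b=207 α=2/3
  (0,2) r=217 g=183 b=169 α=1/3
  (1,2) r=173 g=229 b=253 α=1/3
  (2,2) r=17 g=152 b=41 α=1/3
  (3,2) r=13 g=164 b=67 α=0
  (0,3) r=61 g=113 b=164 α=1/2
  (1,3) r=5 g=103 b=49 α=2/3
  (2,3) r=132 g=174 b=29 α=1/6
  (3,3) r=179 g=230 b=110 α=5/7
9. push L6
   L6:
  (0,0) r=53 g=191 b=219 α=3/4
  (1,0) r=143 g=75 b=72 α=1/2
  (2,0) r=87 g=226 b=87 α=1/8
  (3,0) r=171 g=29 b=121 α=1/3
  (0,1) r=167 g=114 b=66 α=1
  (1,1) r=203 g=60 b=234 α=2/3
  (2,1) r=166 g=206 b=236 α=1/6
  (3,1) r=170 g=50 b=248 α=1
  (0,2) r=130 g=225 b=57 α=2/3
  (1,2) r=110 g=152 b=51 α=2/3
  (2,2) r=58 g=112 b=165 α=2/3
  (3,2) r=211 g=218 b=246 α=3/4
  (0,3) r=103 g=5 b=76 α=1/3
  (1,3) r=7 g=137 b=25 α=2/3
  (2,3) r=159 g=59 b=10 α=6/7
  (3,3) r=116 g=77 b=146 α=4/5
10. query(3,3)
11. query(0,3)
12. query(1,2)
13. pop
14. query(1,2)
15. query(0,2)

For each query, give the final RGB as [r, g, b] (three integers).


query (2,0) [L1,L2] — begin 0,0,0
+L1 (α=1/2) → [5/2, 165/2, 213/2]
+L2 (α=1/8) → [519/16, 1519/16, 1597/16]
= [32, 95, 100]

(3,0) stack=L1,L2; from [0,0,0]:
+L1 (α=1/2) → [104, 125/2, 149/2]
+L2 (α=1/3) → [91, 79, 72]
→ [91, 79, 72]

query (3,3) [L1,L2] — begin 0,0,0
+L1 (α=1) → [177, 119, 80]
+L2 (α=1/4) → [136, 599/4, 247/2]
= [136, 150, 124]

at x=3,y=3 over L1,L2,L3,L4,L5,L6:
after L1 α=1: [177, 119, 80]
after L2 α=1/4: [136, 599/4, 247/2]
after L3 α=3/4: [337/4, 1223/16, 349/8]
after L4 α=3/5: [1813/10, 3023/40, 1537/20]
after L5 α=5/7: [6288/35, 26023/140, 7037/70]
after L6 α=4/5: [22528/175, 69143/700, 47917/350]
= [129, 99, 137]

query (0,3) [L1,L2,L3,L4,L5,L6] — begin 0,0,0
+L1 (α=5/8) → [205/8, 295/2, 625/4]
+L2 (α=5/8) → [3855/64, 1625/16, 2975/32]
+L3 (α=1/2) → [8847/128, 5257/32, 9407/64]
+L4 (α=1/4) → [43181/512, 18587/128, 42493/256]
+L5 (α=1/2) → [74413/1024, 33051/256, 84477/512]
+L6 (α=1/3) → [42383/512, 33691/384, 103933/768]
rounded: [83, 88, 135]

(1,2) stack=L1,L2,L3,L4,L5,L6; from [0,0,0]:
+L1 (α=2/5) → [282/5, 72/5, 314/5]
+L2 (α=1/2) → [721/5, 366/5, 1469/10]
+L3 (α=1/8) → [6027/40, 1551/20, 11553/80]
+L4 (α=1/5) → [7607/50, 2301/25, 16633/100]
+L5 (α=1/3) → [11932/75, 10327/75, 9761/50]
+L6 (α=2/3) → [28432/225, 33127/225, 14861/150]
→ [126, 147, 99]

query (1,2) [L1,L2,L3,L4,L5] — begin 0,0,0
L1 α=2/5: [282/5, 72/5, 314/5]
L2 α=1/2: [721/5, 366/5, 1469/10]
L3 α=1/8: [6027/40, 1551/20, 11553/80]
L4 α=1/5: [7607/50, 2301/25, 16633/100]
L5 α=1/3: [11932/75, 10327/75, 9761/50]
rounded: [159, 138, 195]

at x=0,y=2 over L1,L2,L3,L4,L5:
after L1 α=2/5: [42, 20, 254/5]
after L2 α=0: [42, 20, 254/5]
after L3 α=1/2: [61/2, 205/2, 1369/10]
after L4 α=1: [192, 203, 169]
after L5 α=1/3: [601/3, 589/3, 169]
= [200, 196, 169]


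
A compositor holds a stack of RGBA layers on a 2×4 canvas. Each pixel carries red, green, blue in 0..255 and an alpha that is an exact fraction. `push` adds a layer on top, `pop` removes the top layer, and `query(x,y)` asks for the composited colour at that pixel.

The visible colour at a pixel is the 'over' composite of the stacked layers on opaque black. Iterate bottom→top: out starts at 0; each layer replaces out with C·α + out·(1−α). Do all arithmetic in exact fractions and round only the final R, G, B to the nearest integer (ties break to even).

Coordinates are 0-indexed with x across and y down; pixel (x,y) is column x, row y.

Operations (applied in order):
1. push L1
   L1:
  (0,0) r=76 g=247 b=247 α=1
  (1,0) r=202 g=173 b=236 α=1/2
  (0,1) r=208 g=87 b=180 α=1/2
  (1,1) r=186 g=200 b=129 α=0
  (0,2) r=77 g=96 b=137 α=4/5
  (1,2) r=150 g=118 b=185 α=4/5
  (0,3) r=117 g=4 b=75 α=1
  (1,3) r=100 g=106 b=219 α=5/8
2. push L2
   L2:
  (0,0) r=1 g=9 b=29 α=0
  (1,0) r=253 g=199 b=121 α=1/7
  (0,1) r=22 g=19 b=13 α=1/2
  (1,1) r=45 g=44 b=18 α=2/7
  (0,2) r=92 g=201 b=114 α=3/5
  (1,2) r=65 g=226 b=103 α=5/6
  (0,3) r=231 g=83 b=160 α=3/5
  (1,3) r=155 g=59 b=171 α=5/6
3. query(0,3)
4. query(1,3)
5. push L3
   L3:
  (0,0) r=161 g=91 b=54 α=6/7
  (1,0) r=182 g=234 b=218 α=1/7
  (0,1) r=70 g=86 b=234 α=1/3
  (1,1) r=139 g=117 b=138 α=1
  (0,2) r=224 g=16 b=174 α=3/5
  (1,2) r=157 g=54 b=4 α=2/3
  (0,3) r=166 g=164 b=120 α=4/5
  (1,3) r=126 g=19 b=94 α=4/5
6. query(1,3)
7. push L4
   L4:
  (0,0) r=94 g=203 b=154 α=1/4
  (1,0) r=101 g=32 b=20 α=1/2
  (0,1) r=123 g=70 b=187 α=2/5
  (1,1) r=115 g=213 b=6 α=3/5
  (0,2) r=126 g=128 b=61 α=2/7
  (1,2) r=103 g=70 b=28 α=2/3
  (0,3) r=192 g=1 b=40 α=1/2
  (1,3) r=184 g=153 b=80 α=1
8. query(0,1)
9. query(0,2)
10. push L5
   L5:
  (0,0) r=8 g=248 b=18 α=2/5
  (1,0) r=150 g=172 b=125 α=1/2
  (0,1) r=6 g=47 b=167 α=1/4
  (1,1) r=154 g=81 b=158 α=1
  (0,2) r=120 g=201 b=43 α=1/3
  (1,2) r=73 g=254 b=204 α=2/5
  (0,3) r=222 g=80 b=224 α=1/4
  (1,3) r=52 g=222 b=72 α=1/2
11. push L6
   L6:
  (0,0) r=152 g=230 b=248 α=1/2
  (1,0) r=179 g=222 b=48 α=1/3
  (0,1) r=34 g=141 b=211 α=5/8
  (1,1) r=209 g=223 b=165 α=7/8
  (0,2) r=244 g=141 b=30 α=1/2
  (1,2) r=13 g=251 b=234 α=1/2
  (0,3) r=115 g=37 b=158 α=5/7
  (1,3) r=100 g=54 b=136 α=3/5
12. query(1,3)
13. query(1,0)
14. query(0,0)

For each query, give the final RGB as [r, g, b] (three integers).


(0,3) stack=L1,L2; from [0,0,0]:
after L1 α=1: [117, 4, 75]
after L2 α=3/5: [927/5, 257/5, 126]
= [185, 51, 126]

(1,3) stack=L1,L2; from [0,0,0]:
+L1 (α=5/8) → [125/2, 265/4, 1095/8]
+L2 (α=5/6) → [1675/12, 1445/24, 2645/16]
= [140, 60, 165]

(1,3) stack=L1,L2,L3; from [0,0,0]:
L1 α=5/8: [125/2, 265/4, 1095/8]
L2 α=5/6: [1675/12, 1445/24, 2645/16]
L3 α=4/5: [7723/60, 3269/120, 8661/80]
rounded: [129, 27, 108]

(0,1) stack=L1,L2,L3,L4; from [0,0,0]:
L1 α=1/2: [104, 87/2, 90]
L2 α=1/2: [63, 125/4, 103/2]
L3 α=1/3: [196/3, 99/2, 337/3]
L4 α=2/5: [442/5, 577/10, 711/5]
rounded: [88, 58, 142]

at x=0,y=2 over L1,L2,L3,L4:
+L1 (α=4/5) → [308/5, 384/5, 548/5]
+L2 (α=3/5) → [1996/25, 3783/25, 2806/25]
+L3 (α=3/5) → [20792/125, 8766/125, 18662/125]
+L4 (α=2/7) → [27092/175, 15166/175, 21712/175]
= [155, 87, 124]

query (1,3) [L1,L2,L3,L4,L5,L6] — begin 0,0,0
L1 α=5/8: [125/2, 265/4, 1095/8]
L2 α=5/6: [1675/12, 1445/24, 2645/16]
L3 α=4/5: [7723/60, 3269/120, 8661/80]
L4 α=1: [184, 153, 80]
L5 α=1/2: [118, 375/2, 76]
L6 α=3/5: [536/5, 537/5, 112]
= [107, 107, 112]

(1,0) stack=L1,L2,L3,L4,L5,L6; from [0,0,0]:
+L1 (α=1/2) → [101, 173/2, 118]
+L2 (α=1/7) → [859/7, 718/7, 829/7]
+L3 (α=1/7) → [6428/49, 5946/49, 6500/49]
+L4 (α=1/2) → [11377/98, 3757/49, 3740/49]
+L5 (α=1/2) → [26077/196, 12185/98, 9865/98]
+L6 (α=1/3) → [43619/294, 23063/147, 12217/147]
→ [148, 157, 83]

query (0,0) [L1,L2,L3,L4,L5,L6] — begin 0,0,0
after L1 α=1: [76, 247, 247]
after L2 α=0: [76, 247, 247]
after L3 α=6/7: [1042/7, 793/7, 571/7]
after L4 α=1/4: [946/7, 950/7, 2791/28]
after L5 α=2/5: [590/7, 6322/35, 9381/140]
after L6 α=1/2: [827/7, 7186/35, 44101/280]
rounded: [118, 205, 158]
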